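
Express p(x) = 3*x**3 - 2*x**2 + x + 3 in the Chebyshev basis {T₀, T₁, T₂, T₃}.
(2)T₀ + (13/4)T₁ - T₂ + (3/4)T₃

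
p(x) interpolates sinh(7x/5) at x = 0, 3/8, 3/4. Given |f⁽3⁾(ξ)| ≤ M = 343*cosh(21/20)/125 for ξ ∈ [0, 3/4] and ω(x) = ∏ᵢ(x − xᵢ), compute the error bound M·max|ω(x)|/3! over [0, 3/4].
343*sqrt(3)*cosh(21/20)/64000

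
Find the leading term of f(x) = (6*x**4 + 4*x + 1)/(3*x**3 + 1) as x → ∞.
2*x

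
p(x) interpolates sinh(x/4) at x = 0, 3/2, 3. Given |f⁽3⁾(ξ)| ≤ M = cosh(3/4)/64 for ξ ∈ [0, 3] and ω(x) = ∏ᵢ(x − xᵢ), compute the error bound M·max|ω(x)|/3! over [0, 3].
sqrt(3)*cosh(3/4)/512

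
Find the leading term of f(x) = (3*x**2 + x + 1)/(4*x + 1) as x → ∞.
3*x/4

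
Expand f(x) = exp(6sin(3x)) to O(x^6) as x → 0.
1 + 18*x + 162*x**2 + 945*x**3 + 3888*x**4 + 227691*x**5/20 + O(x**6)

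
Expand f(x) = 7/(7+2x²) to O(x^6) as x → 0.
1 - 2*x**2/7 + 4*x**4/49 + O(x**6)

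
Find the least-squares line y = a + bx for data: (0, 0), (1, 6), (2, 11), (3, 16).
a = 3/10, b = 53/10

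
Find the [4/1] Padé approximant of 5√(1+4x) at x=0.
(6*x**4 - 8*x**3 + 18*x**2 + 24*x + 5)/(14*x/5 + 1)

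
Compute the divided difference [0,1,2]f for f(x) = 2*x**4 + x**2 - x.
15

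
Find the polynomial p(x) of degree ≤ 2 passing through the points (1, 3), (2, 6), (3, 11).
x**2 + 2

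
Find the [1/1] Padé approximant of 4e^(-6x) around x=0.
(4 - 12*x)/(3*x + 1)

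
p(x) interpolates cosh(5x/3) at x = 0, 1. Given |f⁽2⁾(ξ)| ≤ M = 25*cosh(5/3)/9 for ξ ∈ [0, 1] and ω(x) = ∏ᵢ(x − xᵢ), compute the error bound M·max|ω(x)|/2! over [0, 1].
25*cosh(5/3)/72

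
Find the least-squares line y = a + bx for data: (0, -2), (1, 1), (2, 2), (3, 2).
a = -6/5, b = 13/10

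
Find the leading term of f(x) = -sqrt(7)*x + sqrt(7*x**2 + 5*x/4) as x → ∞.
5*sqrt(7)/56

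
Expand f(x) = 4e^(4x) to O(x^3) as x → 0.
4 + 16*x + 32*x**2 + O(x**3)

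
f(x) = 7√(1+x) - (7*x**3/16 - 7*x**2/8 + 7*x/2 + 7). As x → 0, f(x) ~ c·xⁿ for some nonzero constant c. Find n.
4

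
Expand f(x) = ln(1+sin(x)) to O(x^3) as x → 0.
x - x**2/2 + O(x**3)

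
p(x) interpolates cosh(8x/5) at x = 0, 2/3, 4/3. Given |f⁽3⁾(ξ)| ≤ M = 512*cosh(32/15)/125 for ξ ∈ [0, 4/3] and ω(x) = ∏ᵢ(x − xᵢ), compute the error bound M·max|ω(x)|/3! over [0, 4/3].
4096*sqrt(3)*cosh(32/15)/91125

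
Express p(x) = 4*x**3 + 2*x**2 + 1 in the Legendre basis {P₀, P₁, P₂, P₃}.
(5/3)P₀ + (12/5)P₁ + (4/3)P₂ + (8/5)P₃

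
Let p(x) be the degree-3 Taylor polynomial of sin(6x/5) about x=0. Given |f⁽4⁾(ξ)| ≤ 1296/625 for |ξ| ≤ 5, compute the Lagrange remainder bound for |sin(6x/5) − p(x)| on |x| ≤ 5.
54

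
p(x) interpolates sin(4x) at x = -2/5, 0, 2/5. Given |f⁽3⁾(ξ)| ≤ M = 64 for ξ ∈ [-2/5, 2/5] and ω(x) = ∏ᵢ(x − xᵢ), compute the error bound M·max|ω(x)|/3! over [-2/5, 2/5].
512*sqrt(3)/3375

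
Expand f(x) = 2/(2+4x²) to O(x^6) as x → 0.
1 - 2*x**2 + 4*x**4 + O(x**6)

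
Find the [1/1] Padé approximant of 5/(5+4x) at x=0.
1/(4*x/5 + 1)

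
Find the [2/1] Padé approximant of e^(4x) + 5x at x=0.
(-4*x**2 + 23*x/3 + 1)/(1 - 4*x/3)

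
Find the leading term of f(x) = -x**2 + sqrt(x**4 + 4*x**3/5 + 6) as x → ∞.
2*x/5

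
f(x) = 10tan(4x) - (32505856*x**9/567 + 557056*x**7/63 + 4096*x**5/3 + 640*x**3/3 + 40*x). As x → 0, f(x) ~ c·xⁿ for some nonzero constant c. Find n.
11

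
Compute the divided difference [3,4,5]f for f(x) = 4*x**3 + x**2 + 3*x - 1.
49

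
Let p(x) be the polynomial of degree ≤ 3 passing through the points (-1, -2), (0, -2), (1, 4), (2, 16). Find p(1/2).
1/4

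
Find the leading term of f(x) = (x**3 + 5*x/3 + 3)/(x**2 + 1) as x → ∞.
x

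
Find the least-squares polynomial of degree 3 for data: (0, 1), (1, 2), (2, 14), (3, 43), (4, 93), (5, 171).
62/63 + (-1031/378)x + (719/252)x² + (97/108)x³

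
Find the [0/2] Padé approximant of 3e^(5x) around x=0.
3/(25*x**2/2 - 5*x + 1)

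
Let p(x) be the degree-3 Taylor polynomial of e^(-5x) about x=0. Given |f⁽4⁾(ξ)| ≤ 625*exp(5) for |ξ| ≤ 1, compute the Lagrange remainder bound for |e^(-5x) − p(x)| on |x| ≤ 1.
625*exp(5)/24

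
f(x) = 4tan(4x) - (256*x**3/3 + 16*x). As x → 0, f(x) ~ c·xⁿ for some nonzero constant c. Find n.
5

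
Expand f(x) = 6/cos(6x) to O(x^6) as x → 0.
6 + 108*x**2 + 1620*x**4 + O(x**6)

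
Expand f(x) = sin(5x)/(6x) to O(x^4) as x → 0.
5/6 - 125*x**2/36 + O(x**4)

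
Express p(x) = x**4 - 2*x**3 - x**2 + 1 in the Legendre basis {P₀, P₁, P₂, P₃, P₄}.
(13/15)P₀ + (-6/5)P₁ + (-2/21)P₂ + (-4/5)P₃ + (8/35)P₄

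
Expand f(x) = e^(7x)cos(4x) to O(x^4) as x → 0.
1 + 7*x + 33*x**2/2 + 7*x**3/6 + O(x**4)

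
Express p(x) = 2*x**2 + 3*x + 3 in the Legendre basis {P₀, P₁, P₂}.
(11/3)P₀ + (3)P₁ + (4/3)P₂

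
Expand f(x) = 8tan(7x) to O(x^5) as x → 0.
56*x + 2744*x**3/3 + O(x**5)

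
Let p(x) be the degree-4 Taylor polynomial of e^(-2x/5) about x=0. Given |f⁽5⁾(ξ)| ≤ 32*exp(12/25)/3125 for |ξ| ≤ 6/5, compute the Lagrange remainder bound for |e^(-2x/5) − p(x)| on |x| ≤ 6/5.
10368*exp(12/25)/48828125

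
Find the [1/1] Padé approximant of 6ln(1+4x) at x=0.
24*x/(2*x + 1)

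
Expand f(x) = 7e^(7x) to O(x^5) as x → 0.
7 + 49*x + 343*x**2/2 + 2401*x**3/6 + 16807*x**4/24 + O(x**5)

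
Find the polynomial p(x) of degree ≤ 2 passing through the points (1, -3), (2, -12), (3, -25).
-2*x**2 - 3*x + 2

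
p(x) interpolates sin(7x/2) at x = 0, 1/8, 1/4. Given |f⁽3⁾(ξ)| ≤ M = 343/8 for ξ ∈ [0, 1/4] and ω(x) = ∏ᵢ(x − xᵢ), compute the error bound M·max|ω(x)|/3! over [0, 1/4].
343*sqrt(3)/110592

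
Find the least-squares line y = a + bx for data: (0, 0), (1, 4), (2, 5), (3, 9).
a = 3/10, b = 14/5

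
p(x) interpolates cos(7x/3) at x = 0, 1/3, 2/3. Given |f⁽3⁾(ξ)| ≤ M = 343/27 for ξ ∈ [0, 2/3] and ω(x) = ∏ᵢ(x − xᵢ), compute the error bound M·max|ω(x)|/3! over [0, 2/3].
343*sqrt(3)/19683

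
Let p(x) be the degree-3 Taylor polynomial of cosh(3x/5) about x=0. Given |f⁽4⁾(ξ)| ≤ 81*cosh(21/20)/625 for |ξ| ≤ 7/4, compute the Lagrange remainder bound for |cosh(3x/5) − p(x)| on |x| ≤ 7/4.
64827*cosh(21/20)/1280000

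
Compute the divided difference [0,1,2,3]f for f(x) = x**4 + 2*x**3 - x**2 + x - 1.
8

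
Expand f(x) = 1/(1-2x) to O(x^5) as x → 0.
1 + 2*x + 4*x**2 + 8*x**3 + 16*x**4 + O(x**5)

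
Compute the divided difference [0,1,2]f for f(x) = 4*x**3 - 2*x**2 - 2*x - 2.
10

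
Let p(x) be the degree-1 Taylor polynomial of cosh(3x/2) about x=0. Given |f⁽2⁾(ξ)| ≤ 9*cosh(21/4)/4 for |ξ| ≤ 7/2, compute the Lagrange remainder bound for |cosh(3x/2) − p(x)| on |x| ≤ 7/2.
441*cosh(21/4)/32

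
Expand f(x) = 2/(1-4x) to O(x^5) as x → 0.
2 + 8*x + 32*x**2 + 128*x**3 + 512*x**4 + O(x**5)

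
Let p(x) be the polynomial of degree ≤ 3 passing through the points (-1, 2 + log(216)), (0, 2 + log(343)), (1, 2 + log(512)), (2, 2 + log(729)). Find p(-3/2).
2 + log(21233664*2**(3/8)*3**(11/16)*7**(7/16)/823543)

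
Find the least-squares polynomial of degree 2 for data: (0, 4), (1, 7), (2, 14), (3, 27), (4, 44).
142/35 + (2/7)x + (17/7)x²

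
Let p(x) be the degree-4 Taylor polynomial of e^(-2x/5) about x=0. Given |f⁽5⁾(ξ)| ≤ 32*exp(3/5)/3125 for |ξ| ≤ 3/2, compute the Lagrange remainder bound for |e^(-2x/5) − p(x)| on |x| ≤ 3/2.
81*exp(3/5)/125000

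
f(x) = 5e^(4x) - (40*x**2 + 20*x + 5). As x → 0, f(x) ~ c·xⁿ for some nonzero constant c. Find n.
3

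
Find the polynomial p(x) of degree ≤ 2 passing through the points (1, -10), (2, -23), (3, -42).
-3*x**2 - 4*x - 3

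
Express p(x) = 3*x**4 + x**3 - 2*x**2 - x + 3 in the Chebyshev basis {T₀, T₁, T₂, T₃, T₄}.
(25/8)T₀ + (-1/4)T₁ + (1/2)T₂ + (1/4)T₃ + (3/8)T₄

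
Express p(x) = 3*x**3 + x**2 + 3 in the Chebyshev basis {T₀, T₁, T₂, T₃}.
(7/2)T₀ + (9/4)T₁ + (1/2)T₂ + (3/4)T₃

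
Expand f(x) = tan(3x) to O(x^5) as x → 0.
3*x + 9*x**3 + O(x**5)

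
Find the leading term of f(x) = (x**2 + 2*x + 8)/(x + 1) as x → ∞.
x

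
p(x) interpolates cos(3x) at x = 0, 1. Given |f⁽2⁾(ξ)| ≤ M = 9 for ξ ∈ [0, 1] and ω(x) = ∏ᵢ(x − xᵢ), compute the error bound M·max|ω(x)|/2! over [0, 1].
9/8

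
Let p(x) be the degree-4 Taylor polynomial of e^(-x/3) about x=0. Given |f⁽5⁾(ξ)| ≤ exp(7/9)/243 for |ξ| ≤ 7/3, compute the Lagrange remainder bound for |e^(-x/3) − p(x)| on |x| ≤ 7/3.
16807*exp(7/9)/7085880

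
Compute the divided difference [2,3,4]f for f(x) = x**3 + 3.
9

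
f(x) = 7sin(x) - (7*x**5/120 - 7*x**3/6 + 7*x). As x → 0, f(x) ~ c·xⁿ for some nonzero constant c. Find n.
7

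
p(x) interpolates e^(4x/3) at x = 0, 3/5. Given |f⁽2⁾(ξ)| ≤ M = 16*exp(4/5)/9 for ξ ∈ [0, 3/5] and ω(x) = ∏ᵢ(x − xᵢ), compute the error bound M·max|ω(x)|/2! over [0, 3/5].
2*exp(4/5)/25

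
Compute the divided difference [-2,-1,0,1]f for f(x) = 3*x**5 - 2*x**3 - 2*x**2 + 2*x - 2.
13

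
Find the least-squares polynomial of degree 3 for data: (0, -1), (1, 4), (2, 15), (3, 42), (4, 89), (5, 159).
-46/63 + (254/189)x + (59/36)x² + (97/108)x³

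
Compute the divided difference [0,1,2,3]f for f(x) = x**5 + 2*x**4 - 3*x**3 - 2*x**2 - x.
34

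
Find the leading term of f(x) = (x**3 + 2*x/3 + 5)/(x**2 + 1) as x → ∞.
x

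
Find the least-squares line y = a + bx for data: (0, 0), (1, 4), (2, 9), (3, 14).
a = -3/10, b = 47/10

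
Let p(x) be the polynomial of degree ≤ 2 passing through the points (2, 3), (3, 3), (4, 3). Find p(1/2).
3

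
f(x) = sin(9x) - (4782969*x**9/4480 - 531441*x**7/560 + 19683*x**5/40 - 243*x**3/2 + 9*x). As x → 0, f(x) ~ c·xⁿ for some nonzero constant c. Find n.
11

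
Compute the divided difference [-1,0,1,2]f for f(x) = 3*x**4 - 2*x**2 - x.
6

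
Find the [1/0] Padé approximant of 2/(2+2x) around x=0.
1 - x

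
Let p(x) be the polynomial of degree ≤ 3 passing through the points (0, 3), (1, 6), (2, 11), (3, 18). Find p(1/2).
17/4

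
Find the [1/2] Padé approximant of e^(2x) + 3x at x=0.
(319*x/69 + 1)/(-8*x**2/69 - 26*x/69 + 1)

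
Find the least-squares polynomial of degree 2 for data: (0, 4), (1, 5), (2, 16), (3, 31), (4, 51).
17/5 + (3)x²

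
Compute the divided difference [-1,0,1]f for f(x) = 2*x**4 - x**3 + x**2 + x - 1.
3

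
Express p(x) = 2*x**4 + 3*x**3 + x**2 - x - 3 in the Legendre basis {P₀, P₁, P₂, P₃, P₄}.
(-34/15)P₀ + (4/5)P₁ + (38/21)P₂ + (6/5)P₃ + (16/35)P₄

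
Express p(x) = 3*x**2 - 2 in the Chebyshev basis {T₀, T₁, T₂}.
(-1/2)T₀ + (3/2)T₂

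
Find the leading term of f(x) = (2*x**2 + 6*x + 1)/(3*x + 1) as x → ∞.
2*x/3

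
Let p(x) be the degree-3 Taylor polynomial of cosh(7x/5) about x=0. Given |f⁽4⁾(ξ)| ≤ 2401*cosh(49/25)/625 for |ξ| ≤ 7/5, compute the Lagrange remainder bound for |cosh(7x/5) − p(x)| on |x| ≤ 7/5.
5764801*cosh(49/25)/9375000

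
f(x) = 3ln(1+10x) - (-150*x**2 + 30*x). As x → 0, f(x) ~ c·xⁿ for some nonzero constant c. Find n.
3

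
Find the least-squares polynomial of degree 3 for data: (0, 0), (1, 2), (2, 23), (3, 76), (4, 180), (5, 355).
-17/63 + (311/378)x + (-23/36)x² + (317/108)x³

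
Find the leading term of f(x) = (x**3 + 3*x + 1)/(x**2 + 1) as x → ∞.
x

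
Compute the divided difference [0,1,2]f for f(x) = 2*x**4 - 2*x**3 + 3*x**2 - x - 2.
11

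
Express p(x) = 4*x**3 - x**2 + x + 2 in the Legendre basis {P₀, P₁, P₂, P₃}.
(5/3)P₀ + (17/5)P₁ + (-2/3)P₂ + (8/5)P₃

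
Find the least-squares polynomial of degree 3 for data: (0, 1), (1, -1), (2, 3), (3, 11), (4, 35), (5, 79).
44/63 + (85/378)x + (-115/63)x² + (53/54)x³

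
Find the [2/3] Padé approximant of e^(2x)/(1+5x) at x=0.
(106*x**2/305 + 309*x/305 + 1)/(1468*x**3/915 - 1407*x**2/305 + 1224*x/305 + 1)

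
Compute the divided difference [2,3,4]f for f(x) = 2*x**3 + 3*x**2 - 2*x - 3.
21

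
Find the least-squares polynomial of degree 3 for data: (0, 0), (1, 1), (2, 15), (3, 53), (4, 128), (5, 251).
-1/63 + (-241/189)x + (7/18)x² + (107/54)x³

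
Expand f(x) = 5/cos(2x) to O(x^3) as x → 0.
5 + 10*x**2 + O(x**3)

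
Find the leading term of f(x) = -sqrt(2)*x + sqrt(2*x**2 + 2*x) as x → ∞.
sqrt(2)/2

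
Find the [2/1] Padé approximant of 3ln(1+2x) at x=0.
2*x*(x + 3)/(4*x/3 + 1)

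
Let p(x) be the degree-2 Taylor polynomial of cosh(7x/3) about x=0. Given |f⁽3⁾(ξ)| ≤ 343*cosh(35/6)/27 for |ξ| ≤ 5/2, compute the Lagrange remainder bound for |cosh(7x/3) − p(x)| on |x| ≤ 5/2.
42875*cosh(35/6)/1296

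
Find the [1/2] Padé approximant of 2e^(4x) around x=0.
(8*x/3 + 2)/(8*x**2/3 - 8*x/3 + 1)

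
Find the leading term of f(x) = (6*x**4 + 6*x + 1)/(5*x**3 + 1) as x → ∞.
6*x/5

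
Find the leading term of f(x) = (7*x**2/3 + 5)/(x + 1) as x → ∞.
7*x/3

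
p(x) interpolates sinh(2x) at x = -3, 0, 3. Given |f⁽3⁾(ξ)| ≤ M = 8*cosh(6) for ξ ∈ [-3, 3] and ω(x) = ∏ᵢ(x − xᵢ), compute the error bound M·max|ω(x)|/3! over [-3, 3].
8*sqrt(3)*cosh(6)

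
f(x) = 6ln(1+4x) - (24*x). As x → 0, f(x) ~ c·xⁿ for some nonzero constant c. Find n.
2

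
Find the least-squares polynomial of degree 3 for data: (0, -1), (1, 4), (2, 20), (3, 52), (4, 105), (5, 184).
-1 + (7/6)x + (3)x² + (5/6)x³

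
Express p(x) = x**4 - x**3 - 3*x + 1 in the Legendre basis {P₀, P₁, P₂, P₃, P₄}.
(6/5)P₀ + (-18/5)P₁ + (4/7)P₂ + (-2/5)P₃ + (8/35)P₄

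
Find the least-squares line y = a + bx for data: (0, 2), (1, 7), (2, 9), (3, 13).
a = 5/2, b = 7/2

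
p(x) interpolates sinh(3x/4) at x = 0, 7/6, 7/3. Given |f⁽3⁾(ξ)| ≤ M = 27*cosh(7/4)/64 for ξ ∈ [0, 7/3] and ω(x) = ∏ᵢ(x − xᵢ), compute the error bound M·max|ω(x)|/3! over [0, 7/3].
343*sqrt(3)*cosh(7/4)/13824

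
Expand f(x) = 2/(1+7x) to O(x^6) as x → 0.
2 - 14*x + 98*x**2 - 686*x**3 + 4802*x**4 - 33614*x**5 + O(x**6)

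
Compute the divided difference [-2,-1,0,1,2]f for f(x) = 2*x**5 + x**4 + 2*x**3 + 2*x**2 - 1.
1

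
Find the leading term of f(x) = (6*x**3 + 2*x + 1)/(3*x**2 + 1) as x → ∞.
2*x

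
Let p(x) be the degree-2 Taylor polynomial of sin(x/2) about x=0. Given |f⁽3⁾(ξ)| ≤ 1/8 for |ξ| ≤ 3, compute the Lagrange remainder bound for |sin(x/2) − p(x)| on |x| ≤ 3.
9/16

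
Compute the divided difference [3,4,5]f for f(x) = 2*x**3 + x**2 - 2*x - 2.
25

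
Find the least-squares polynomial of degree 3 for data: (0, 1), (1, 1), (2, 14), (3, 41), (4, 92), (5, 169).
113/126 + (-359/108)x + (377/126)x² + (95/108)x³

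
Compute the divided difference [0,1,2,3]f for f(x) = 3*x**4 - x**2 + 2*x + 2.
18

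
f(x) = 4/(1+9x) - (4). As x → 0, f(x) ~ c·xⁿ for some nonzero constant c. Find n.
1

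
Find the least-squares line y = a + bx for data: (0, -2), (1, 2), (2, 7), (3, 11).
a = -21/10, b = 22/5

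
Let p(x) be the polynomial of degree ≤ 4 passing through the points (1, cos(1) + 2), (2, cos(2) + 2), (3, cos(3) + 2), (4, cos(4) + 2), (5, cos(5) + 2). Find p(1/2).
189*cos(3)/64 + 35*cos(5)/128 - 45*cos(4)/32 + 315*cos(1)/128 - 105*cos(2)/32 + 2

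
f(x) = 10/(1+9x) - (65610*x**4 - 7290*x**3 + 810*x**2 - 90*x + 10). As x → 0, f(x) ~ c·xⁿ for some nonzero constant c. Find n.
5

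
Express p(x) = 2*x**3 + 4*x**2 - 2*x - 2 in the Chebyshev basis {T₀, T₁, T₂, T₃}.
(-1/2)T₁ + (2)T₂ + (1/2)T₃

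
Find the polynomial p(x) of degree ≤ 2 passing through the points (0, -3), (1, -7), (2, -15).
-2*x**2 - 2*x - 3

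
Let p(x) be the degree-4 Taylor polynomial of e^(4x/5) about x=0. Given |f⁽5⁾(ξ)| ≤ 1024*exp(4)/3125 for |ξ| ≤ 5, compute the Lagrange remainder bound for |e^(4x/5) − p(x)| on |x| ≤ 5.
128*exp(4)/15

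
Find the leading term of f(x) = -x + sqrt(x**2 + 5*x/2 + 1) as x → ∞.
5/4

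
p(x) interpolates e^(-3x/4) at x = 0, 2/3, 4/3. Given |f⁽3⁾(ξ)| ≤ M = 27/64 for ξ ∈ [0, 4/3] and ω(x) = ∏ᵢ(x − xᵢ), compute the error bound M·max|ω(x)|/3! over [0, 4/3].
sqrt(3)/216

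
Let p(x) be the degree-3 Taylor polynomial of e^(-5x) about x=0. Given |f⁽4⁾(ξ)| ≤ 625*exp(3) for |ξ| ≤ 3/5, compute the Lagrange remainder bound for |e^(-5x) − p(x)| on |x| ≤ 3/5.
27*exp(3)/8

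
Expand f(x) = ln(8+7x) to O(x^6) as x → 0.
log(8) + 7*x/8 - 49*x**2/128 + 343*x**3/1536 - 2401*x**4/16384 + 16807*x**5/163840 + O(x**6)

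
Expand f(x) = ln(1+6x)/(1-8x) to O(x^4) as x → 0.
6*x + 30*x**2 + 312*x**3 + O(x**4)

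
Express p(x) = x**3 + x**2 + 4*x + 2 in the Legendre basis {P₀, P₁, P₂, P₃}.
(7/3)P₀ + (23/5)P₁ + (2/3)P₂ + (2/5)P₃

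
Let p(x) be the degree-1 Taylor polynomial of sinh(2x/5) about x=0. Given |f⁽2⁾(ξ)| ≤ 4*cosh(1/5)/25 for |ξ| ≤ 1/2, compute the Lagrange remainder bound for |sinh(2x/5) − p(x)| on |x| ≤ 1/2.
cosh(1/5)/50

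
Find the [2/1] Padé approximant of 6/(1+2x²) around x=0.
6 - 12*x**2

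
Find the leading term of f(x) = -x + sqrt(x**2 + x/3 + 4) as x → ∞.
1/6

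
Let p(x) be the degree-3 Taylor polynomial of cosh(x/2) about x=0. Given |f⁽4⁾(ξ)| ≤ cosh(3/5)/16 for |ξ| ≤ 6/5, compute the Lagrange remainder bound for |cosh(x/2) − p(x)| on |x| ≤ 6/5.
27*cosh(3/5)/5000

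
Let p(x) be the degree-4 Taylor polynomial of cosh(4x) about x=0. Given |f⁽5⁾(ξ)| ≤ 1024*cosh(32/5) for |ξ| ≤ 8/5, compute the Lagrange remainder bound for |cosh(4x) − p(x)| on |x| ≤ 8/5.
4194304*cosh(32/5)/46875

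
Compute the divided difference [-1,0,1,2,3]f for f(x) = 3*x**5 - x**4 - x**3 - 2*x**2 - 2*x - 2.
14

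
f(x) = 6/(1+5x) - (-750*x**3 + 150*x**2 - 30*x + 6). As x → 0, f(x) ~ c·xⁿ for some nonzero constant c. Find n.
4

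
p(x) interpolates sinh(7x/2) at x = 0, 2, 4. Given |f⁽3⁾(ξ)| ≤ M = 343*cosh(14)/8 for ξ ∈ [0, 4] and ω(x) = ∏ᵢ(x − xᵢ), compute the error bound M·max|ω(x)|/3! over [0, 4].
343*sqrt(3)*cosh(14)/27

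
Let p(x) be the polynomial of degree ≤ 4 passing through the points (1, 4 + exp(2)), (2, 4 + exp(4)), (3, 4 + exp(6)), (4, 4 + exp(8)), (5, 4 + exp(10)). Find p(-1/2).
-385*exp(8)/32 - 693*exp(4)/32 + 4 + 1155*exp(2)/128 + 1485*exp(6)/64 + 315*exp(10)/128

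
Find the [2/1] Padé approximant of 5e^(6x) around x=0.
(30*x**2 + 20*x + 5)/(1 - 2*x)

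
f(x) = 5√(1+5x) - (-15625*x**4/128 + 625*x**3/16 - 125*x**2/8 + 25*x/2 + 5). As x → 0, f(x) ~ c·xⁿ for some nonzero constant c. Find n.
5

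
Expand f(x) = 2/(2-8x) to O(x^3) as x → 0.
1 + 4*x + 16*x**2 + O(x**3)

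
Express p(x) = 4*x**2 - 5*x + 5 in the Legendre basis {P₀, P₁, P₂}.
(19/3)P₀ + (-5)P₁ + (8/3)P₂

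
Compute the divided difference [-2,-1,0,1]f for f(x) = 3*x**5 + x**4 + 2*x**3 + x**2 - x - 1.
15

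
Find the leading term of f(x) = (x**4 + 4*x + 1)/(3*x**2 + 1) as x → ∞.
x**2/3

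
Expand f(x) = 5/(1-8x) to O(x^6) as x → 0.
5 + 40*x + 320*x**2 + 2560*x**3 + 20480*x**4 + 163840*x**5 + O(x**6)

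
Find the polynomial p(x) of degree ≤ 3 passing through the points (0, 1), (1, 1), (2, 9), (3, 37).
2*x**3 - 2*x**2 + 1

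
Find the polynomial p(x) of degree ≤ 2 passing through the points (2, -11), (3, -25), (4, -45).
-3*x**2 + x - 1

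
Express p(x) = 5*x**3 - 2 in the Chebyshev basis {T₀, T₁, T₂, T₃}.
(-2)T₀ + (15/4)T₁ + (5/4)T₃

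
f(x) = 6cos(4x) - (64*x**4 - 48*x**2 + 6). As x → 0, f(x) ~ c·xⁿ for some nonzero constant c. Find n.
6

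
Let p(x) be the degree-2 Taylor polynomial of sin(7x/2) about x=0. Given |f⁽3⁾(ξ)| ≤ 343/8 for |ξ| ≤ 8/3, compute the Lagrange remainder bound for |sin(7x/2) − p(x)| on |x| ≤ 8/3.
10976/81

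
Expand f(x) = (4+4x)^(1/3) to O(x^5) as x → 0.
2**(2/3) + 2**(2/3)*x/3 - 2**(2/3)*x**2/9 + 5*2**(2/3)*x**3/81 - 10*2**(2/3)*x**4/243 + O(x**5)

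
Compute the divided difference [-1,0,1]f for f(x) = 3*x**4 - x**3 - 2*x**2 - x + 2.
1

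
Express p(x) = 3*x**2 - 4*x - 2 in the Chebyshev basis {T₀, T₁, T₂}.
(-1/2)T₀ + (-4)T₁ + (3/2)T₂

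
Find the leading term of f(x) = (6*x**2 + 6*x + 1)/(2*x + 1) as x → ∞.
3*x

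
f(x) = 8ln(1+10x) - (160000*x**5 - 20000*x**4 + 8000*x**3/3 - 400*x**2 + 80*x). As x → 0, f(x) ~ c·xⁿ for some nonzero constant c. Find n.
6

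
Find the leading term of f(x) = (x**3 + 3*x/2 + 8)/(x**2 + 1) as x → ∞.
x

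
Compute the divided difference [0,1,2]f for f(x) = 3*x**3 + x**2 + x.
10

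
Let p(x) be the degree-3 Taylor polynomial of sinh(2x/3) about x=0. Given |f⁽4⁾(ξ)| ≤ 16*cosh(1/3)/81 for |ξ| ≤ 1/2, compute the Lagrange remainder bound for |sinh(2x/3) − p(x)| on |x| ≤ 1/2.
cosh(1/3)/1944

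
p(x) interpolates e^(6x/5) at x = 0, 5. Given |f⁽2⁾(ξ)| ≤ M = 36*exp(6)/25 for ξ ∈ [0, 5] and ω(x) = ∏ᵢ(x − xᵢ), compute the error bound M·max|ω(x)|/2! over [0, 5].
9*exp(6)/2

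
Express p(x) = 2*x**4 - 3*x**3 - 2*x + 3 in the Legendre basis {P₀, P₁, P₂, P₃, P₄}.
(17/5)P₀ + (-19/5)P₁ + (8/7)P₂ + (-6/5)P₃ + (16/35)P₄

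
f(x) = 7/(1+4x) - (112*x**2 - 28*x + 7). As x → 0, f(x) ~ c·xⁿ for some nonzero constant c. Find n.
3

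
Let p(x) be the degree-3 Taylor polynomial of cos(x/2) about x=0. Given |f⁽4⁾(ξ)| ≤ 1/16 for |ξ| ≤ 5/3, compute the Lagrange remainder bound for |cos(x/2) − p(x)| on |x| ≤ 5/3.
625/31104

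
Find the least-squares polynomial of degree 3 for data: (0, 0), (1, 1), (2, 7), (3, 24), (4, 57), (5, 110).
1/14 + (-37/84)x + (9/28)x² + (5/6)x³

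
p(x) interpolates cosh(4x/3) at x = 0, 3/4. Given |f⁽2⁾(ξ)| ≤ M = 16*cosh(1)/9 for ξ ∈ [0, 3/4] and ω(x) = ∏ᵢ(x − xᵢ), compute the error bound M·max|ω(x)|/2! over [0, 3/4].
cosh(1)/8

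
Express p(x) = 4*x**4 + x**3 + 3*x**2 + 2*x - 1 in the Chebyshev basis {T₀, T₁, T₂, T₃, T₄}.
(2)T₀ + (11/4)T₁ + (7/2)T₂ + (1/4)T₃ + (1/2)T₄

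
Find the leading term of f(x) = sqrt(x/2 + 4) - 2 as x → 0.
x/8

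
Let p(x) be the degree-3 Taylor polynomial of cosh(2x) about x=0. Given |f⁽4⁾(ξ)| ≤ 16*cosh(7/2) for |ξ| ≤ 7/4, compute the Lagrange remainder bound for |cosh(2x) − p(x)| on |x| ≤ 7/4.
2401*cosh(7/2)/384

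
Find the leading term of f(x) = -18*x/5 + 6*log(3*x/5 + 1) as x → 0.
-27*x**2/25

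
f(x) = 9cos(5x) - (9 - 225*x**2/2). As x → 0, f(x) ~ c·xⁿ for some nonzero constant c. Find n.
4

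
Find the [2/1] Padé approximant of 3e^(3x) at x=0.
(9*x**2/2 + 6*x + 3)/(1 - x)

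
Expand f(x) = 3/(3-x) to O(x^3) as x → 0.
1 + x/3 + x**2/9 + O(x**3)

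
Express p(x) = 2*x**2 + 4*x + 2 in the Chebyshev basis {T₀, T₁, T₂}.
(3)T₀ + (4)T₁ + T₂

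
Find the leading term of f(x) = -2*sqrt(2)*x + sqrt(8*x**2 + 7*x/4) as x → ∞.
7*sqrt(2)/32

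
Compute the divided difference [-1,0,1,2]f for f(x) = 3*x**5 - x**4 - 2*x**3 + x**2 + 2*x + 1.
11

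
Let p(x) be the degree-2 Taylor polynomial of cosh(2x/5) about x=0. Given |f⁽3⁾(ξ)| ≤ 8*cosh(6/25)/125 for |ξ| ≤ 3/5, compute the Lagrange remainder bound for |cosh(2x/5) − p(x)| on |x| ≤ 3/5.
36*cosh(6/25)/15625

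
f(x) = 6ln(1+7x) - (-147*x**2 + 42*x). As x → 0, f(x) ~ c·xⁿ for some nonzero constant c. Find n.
3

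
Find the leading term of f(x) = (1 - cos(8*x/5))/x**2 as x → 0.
32/25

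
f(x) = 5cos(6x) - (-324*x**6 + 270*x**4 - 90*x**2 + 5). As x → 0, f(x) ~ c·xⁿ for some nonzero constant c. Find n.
8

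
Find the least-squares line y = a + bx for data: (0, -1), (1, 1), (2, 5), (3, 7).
a = -6/5, b = 14/5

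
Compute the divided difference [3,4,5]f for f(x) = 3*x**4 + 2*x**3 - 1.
315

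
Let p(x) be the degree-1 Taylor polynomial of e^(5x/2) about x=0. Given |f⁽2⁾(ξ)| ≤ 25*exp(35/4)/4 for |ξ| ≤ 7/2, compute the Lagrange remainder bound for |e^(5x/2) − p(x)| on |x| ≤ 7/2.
1225*exp(35/4)/32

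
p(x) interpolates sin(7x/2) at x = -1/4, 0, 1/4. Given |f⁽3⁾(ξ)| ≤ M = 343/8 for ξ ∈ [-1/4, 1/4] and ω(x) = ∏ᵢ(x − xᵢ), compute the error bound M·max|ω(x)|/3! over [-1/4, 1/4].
343*sqrt(3)/13824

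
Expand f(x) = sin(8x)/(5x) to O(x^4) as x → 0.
8/5 - 256*x**2/15 + O(x**4)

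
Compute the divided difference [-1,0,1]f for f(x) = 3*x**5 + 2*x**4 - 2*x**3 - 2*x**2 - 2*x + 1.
0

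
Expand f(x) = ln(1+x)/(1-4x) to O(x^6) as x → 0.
x + 7*x**2/2 + 43*x**3/3 + 685*x**4/12 + 3428*x**5/15 + O(x**6)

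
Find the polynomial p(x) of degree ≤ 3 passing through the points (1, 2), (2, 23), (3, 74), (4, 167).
2*x**3 + 3*x**2 - 2*x - 1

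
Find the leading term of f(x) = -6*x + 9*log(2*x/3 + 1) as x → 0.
-2*x**2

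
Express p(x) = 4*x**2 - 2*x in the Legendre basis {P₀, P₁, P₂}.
(4/3)P₀ + (-2)P₁ + (8/3)P₂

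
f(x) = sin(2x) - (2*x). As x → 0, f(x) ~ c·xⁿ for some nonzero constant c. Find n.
3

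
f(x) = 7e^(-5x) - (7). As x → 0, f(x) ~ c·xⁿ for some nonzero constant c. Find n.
1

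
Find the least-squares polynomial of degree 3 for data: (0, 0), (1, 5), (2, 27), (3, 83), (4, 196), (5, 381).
1/63 + (601/189)x + (-83/63)x² + (86/27)x³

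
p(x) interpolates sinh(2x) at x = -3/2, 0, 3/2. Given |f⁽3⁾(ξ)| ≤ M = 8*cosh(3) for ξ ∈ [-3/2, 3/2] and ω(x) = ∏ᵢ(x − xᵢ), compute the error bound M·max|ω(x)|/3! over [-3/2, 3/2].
sqrt(3)*cosh(3)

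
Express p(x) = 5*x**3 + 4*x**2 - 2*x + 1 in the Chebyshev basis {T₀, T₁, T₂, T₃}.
(3)T₀ + (7/4)T₁ + (2)T₂ + (5/4)T₃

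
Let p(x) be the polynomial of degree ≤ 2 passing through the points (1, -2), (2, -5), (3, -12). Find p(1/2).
-2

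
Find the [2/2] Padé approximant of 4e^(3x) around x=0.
(3*x**2 + 6*x + 4)/(3*x**2/4 - 3*x/2 + 1)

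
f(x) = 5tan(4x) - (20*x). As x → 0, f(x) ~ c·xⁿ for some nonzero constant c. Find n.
3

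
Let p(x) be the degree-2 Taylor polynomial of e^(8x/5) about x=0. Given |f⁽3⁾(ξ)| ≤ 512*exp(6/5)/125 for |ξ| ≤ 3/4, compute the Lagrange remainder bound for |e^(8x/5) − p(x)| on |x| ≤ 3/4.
36*exp(6/5)/125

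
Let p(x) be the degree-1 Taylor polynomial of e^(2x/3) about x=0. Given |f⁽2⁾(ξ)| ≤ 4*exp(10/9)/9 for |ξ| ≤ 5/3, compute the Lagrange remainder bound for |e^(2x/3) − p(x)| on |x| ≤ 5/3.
50*exp(10/9)/81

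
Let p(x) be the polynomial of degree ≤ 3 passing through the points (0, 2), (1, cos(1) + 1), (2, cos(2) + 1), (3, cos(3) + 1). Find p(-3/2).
-189*cos(1)/16 + 135*cos(2)/16 - 35*cos(3)/16 + 121/16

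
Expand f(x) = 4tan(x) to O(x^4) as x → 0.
4*x + 4*x**3/3 + O(x**4)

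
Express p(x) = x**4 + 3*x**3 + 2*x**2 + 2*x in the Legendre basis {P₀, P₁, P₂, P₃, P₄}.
(13/15)P₀ + (19/5)P₁ + (40/21)P₂ + (6/5)P₃ + (8/35)P₄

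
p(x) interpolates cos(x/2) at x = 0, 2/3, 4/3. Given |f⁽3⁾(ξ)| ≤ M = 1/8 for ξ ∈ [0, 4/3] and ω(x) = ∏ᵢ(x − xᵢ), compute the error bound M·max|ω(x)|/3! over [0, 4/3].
sqrt(3)/729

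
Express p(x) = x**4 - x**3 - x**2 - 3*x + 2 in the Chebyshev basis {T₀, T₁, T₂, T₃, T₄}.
(15/8)T₀ + (-15/4)T₁ + (-1/4)T₃ + (1/8)T₄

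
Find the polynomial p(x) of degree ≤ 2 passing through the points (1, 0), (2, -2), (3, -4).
2 - 2*x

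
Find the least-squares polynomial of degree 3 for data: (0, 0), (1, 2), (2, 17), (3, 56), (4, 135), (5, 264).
-1/126 + (25/108)x + (-17/63)x² + (233/108)x³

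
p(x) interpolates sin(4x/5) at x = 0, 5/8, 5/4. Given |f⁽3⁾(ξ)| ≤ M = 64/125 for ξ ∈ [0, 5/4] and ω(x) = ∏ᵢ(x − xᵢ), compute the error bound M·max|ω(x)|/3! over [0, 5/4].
sqrt(3)/216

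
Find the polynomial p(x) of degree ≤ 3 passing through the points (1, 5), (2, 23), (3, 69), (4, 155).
2*x**3 + 2*x**2 - 2*x + 3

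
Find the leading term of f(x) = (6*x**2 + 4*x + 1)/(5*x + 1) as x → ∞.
6*x/5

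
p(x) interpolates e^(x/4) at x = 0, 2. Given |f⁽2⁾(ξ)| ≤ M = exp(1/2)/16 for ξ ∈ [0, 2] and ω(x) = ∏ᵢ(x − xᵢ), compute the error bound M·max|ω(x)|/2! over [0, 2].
exp(1/2)/32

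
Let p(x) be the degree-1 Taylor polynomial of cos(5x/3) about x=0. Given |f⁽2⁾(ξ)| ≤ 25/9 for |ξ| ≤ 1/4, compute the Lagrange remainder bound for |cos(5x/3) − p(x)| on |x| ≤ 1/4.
25/288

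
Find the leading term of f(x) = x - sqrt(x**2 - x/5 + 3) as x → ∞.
1/10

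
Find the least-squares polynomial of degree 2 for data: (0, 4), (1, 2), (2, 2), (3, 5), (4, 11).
144/35 + (-261/70)x + (19/14)x²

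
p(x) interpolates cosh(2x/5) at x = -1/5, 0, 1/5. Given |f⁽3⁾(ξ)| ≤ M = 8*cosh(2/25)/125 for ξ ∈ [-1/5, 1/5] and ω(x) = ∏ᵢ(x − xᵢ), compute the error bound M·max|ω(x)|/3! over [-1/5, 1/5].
8*sqrt(3)*cosh(2/25)/421875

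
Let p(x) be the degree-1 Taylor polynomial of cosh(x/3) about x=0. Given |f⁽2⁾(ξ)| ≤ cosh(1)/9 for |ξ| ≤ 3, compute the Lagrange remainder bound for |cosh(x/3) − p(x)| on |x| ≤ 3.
cosh(1)/2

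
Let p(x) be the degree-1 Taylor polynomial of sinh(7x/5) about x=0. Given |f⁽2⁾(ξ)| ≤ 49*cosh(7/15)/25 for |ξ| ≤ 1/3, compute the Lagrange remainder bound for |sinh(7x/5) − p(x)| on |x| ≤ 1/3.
49*cosh(7/15)/450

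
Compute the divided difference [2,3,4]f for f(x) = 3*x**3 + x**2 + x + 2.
28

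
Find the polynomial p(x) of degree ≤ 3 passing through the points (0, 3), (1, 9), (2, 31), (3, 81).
2*x**3 + 2*x**2 + 2*x + 3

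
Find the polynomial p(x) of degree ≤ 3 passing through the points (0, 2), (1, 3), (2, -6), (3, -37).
-2*x**3 + x**2 + 2*x + 2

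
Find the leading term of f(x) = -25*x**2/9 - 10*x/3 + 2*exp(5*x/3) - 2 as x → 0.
125*x**3/81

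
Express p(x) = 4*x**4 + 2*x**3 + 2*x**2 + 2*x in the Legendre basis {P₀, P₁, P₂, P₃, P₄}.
(22/15)P₀ + (16/5)P₁ + (76/21)P₂ + (4/5)P₃ + (32/35)P₄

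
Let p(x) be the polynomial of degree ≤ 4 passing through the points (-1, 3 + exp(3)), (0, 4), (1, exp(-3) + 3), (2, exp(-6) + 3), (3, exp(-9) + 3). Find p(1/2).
(-20*exp(3) + 3 + 90*exp(6) + (444 - 5*exp(3))*exp(9))*exp(-9)/128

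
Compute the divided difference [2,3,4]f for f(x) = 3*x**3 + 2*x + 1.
27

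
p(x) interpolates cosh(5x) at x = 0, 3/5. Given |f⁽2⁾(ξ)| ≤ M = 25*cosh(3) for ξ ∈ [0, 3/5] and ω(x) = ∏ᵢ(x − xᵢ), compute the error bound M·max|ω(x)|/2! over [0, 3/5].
9*cosh(3)/8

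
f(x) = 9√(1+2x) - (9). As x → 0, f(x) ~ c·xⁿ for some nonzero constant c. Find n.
1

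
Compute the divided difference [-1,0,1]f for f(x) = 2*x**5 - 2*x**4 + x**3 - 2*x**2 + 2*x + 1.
-4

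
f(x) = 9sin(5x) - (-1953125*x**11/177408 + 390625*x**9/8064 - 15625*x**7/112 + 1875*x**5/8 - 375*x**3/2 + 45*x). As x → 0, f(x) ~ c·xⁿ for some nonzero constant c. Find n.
13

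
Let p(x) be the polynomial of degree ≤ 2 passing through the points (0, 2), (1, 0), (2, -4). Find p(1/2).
5/4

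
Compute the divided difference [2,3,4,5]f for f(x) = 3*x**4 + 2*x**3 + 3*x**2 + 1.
44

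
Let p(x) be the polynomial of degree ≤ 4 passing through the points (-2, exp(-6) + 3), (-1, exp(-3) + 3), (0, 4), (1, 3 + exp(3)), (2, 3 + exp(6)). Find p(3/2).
(-5 + 28*exp(3) + (314 + 140*exp(3) + 35*exp(6))*exp(6))*exp(-6)/128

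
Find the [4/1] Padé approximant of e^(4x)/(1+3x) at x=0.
(13024*x**4/1065 + 1888*x**3/213 + 2712*x**2/355 + 1292*x/355 + 1)/(937*x/355 + 1)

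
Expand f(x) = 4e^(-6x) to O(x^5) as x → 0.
4 - 24*x + 72*x**2 - 144*x**3 + 216*x**4 + O(x**5)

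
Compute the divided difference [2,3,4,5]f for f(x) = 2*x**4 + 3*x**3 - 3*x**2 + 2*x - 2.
31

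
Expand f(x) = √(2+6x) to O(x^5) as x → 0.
sqrt(2) + 3*sqrt(2)*x/2 - 9*sqrt(2)*x**2/8 + 27*sqrt(2)*x**3/16 - 405*sqrt(2)*x**4/128 + O(x**5)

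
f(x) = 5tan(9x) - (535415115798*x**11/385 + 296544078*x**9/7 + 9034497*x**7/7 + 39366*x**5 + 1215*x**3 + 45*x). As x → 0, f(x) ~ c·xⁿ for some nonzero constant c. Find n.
13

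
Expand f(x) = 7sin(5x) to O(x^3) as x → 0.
35*x + O(x**3)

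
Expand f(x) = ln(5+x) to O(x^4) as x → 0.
log(5) + x/5 - x**2/50 + x**3/375 + O(x**4)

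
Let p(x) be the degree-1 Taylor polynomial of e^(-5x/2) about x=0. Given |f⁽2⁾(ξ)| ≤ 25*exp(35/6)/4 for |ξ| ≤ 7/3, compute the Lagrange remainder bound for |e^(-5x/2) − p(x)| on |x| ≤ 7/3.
1225*exp(35/6)/72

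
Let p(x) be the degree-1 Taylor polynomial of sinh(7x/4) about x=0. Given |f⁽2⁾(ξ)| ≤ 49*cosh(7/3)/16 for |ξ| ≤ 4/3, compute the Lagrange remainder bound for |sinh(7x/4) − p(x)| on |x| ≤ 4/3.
49*cosh(7/3)/18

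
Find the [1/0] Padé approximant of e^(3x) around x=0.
3*x + 1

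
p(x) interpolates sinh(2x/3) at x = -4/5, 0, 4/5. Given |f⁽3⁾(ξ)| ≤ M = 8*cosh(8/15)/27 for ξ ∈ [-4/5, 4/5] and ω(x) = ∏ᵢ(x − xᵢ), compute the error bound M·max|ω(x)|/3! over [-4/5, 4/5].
512*sqrt(3)*cosh(8/15)/91125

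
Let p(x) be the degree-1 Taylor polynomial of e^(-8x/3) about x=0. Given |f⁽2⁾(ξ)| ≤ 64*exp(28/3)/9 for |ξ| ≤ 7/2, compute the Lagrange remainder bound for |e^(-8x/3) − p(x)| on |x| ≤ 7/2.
392*exp(28/3)/9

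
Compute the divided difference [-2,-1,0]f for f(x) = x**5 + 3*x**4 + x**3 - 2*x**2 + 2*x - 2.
1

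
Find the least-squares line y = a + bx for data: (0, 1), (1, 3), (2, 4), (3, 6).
a = 11/10, b = 8/5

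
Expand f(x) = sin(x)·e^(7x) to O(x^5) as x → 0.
x + 7*x**2 + 73*x**3/3 + 56*x**4 + O(x**5)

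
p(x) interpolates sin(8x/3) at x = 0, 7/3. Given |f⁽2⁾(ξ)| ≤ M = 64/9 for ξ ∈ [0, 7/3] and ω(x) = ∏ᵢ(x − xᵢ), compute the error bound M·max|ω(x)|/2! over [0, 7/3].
392/81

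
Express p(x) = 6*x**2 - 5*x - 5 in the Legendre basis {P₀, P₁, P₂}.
(-3)P₀ + (-5)P₁ + (4)P₂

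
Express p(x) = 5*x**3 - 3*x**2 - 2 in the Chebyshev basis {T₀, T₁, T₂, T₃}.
(-7/2)T₀ + (15/4)T₁ + (-3/2)T₂ + (5/4)T₃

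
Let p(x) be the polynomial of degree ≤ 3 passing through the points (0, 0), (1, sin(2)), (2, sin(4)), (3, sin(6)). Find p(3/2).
9*sin(4)/16 - sin(6)/16 + 9*sin(2)/16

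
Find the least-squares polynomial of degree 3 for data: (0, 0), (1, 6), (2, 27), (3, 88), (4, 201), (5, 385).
37/126 + (923/756)x + (131/252)x² + (79/27)x³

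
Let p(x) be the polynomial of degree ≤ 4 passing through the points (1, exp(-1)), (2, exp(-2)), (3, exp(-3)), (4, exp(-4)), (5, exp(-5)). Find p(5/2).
(-5*exp(4) - 20*e + 3 + 90*exp(2) + 60*exp(3))*exp(-5)/128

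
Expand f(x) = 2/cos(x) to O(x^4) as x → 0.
2 + x**2 + O(x**4)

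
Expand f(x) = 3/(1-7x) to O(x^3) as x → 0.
3 + 21*x + 147*x**2 + O(x**3)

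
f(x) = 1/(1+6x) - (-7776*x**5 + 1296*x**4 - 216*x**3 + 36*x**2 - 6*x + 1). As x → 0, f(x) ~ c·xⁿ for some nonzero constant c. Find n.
6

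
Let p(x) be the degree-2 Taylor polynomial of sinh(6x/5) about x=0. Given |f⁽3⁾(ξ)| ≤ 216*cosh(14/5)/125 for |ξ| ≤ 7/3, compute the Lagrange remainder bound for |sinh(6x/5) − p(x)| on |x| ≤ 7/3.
1372*cosh(14/5)/375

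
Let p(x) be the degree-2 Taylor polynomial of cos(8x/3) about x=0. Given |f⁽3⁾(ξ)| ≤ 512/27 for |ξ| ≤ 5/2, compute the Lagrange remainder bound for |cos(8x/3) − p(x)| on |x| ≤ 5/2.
4000/81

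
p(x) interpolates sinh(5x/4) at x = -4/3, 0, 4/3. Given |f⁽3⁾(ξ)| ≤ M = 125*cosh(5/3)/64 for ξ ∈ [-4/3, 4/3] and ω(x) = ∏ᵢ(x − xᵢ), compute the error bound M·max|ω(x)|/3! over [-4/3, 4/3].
125*sqrt(3)*cosh(5/3)/729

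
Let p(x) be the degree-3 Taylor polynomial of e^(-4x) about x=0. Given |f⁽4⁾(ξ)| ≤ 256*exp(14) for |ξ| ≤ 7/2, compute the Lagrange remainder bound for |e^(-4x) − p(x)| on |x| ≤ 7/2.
4802*exp(14)/3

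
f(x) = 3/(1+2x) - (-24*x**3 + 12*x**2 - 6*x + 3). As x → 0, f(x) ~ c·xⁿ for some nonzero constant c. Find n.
4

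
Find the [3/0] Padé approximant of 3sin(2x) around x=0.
-4*x**3 + 6*x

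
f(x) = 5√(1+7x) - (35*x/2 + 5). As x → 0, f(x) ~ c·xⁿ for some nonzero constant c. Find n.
2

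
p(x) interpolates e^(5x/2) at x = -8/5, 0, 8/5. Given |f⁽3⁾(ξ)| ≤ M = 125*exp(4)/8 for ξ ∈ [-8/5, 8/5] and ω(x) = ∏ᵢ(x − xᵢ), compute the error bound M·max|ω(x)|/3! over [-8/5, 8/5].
64*sqrt(3)*exp(4)/27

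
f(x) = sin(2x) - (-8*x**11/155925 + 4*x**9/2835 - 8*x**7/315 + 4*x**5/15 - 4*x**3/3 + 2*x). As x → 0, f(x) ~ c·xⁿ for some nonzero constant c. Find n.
13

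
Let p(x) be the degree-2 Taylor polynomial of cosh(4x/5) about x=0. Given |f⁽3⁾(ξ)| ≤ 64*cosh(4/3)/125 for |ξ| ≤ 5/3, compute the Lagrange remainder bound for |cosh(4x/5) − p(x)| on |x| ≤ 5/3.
32*cosh(4/3)/81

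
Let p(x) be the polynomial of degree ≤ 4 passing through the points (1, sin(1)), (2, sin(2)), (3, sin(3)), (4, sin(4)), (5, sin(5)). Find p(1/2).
-105*sin(2)/32 + 35*sin(5)/128 + 189*sin(3)/64 - 45*sin(4)/32 + 315*sin(1)/128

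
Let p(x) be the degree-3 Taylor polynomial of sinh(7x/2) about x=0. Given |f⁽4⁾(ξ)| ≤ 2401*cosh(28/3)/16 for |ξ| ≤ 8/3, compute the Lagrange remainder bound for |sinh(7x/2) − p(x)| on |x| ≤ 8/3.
76832*cosh(28/3)/243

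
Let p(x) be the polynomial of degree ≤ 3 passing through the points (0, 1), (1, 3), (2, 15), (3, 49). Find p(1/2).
3/2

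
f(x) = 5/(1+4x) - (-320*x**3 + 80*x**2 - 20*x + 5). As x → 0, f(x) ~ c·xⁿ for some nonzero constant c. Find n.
4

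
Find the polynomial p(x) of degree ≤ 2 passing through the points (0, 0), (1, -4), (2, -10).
-x**2 - 3*x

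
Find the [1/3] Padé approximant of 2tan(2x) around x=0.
4*x/(1 - 4*x**2/3)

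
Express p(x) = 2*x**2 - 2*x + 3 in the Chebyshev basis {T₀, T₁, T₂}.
(4)T₀ + (-2)T₁ + T₂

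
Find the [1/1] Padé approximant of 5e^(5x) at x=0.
(25*x/2 + 5)/(1 - 5*x/2)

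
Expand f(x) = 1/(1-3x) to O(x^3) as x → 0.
1 + 3*x + 9*x**2 + O(x**3)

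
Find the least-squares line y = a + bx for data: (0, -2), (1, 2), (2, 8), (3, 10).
a = -9/5, b = 21/5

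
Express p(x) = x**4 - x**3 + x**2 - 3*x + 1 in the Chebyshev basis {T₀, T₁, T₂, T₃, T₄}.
(15/8)T₀ + (-15/4)T₁ + T₂ + (-1/4)T₃ + (1/8)T₄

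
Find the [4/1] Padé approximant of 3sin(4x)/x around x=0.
128*x**4/5 - 32*x**2 + 12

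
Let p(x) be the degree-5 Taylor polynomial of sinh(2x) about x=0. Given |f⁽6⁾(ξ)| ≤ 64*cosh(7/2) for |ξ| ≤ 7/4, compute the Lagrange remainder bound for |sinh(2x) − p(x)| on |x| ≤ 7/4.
117649*cosh(7/2)/46080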